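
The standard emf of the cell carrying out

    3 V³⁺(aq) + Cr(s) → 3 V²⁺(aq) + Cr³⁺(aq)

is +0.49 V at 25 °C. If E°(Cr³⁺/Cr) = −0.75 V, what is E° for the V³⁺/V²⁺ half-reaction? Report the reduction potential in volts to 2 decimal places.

In the reaction as written the V³⁺/V²⁺ couple is reduced (cathode) and Cr³⁺/Cr is oxidized (anode), so E°cell = E°(V³⁺/V²⁺) − E°(Cr³⁺/Cr).
E°(V³⁺/V²⁺) = E°cell + E°(anode) = +0.49 + (−0.75) = −0.26 V.

−0.26 V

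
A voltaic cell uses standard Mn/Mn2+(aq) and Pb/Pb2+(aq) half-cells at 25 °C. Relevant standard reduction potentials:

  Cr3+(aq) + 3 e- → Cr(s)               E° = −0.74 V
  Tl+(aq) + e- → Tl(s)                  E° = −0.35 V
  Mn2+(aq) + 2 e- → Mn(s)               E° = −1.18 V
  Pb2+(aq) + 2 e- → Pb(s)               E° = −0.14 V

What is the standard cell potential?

The Pb²⁺/Pb couple has the higher E°, so Pb ion is reduced (cathode) and Mn is oxidized (anode).
E°cell = E°(cathode) − E°(anode) = −0.14 − (−1.18) = +1.04 V.

+1.04 V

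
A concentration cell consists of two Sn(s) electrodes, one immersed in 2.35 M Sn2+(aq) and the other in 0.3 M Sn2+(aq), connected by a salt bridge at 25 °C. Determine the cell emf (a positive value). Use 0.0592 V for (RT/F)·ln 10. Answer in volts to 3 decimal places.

For a concentration cell E°cell = 0, since both electrodes use the same couple.
The compartment with the higher Sn2+(aq) concentration (2.35 M) acts as the cathode; ions are reduced there and produced at the dilute (0.3 M) anode.
With n = 2, Ecell = −(0.0592/2)·log([dilute]/[conc]) = −(0.0592/2)·log(0.3/2.35) = +0.026 V.

0.026 V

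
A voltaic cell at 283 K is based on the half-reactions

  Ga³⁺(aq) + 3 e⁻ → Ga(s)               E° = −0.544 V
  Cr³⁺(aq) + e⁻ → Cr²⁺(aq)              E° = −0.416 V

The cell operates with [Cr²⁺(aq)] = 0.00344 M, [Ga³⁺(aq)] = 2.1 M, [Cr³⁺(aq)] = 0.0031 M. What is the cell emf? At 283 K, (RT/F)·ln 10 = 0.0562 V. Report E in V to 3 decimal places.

+0.119 V

Cr³⁺/Cr²⁺ is reduced (cathode, E° = −0.416 V) and Ga³⁺/Ga is oxidized (anode).
The standard potential is −0.416 − (−0.544) = +0.128 V and the balanced reaction transfers n = 3 electrons.
Balancing gives 3 Cr³⁺(aq) + Ga(s) → 3 Cr²⁺(aq) + Ga³⁺(aq); hence Q = ([Cr²⁺(aq)]^3·[Ga³⁺(aq)]) / [Cr³⁺(aq)]^3 = 2.87 (log Q = 0.458).
By the Nernst equation, E = +0.128 − (0.0562/3)·(0.458) = +0.119 V.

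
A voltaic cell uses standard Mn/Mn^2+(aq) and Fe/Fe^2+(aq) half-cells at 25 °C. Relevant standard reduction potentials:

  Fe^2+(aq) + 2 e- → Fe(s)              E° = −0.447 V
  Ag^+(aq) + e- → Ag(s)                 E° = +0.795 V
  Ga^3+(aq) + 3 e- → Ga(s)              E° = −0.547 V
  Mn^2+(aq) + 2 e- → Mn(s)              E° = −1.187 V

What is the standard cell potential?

The Fe²⁺/Fe couple has the higher E°, so Fe ion is reduced (cathode) and Mn is oxidized (anode).
E°cell = E°(cathode) − E°(anode) = −0.447 − (−1.187) = +0.740 V.

+0.740 V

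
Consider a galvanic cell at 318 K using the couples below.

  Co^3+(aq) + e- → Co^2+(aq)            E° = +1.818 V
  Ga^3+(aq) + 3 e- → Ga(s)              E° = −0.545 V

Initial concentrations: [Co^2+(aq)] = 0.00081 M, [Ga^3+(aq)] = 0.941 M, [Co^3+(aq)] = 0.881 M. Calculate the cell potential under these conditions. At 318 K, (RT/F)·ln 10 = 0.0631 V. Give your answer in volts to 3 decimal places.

The Co³⁺/Co²⁺ couple has the more positive E°, so it is the cathode; Ga³⁺/Ga is the anode.
The standard potential is +1.818 − (−0.545) = +2.363 V and the balanced reaction transfers n = 3 electrons.
For the overall reaction 3 Co^3+(aq) + Ga(s) → 3 Co^2+(aq) + Ga^3+(aq), Q = ([Co^2+(aq)]^3·[Ga^3+(aq)]) / [Co^3+(aq)]^3 = 7.31×10^−10, giving log Q = −9.136.
Applying E = E° − (RT ln10/nF)·log Q gives +2.363 − (0.0631/3)(−9.136) = +2.555 V.

+2.555 V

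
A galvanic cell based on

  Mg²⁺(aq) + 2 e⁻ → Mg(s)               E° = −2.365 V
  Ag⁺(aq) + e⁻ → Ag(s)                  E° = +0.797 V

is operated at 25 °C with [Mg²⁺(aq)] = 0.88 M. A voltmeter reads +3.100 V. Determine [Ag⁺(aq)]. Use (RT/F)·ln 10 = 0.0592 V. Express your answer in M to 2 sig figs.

0.084 M

Ag⁺/Ag is the cathode (higher E°); E°cell = +0.797 − (−2.365) = +3.162 V with n = 2.
From the Nernst equation, log Q = n(E° − E)/0.0592 = 2·(+3.162 − (+3.100))/0.0592 = 2.095.
Balancing electrons gives 2 Ag⁺(aq) + Mg(s) → 2 Ag(s) + Mg²⁺(aq); thus Q = [Mg²⁺(aq)] / [Ag⁺(aq)]^2.
Substituting the known concentrations and solving, log [Ag⁺(aq)] = −1.075 and [Ag⁺(aq)] = 0.084 M.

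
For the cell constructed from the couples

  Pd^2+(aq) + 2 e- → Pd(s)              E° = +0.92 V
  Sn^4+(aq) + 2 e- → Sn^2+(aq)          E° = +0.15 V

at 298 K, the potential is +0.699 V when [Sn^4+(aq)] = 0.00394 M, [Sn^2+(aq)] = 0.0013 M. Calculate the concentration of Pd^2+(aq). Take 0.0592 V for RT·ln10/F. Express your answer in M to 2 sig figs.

With Pd²⁺/Pd at the cathode and Sn⁴⁺/Sn²⁺ at the anode, E°cell = +0.92 − (+0.15) = +0.77 V (n = 2).
Since E = E° − (0.0592/n)·log Q, log Q = n(E° − E)/0.0592 = 2.399.
The balanced reaction is Pd^2+(aq) + Sn^2+(aq) → Pd(s) + Sn^4+(aq), so Q = [Sn^4+(aq)] / ([Pd^2+(aq)]·[Sn^2+(aq)]).
Isolating [Pd^2+(aq)] in Q = 10^{2.399} yields log [Pd^2+(aq)] = −1.917, i.e. 0.012 M.

0.012 M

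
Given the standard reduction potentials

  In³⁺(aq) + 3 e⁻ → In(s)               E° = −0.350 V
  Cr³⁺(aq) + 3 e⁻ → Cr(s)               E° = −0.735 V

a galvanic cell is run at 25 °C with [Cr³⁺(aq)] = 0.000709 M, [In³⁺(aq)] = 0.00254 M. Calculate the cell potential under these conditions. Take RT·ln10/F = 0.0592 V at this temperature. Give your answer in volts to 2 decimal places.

+0.40 V

In³⁺/In is reduced (cathode, E° = −0.350 V) and Cr³⁺/Cr is oxidized (anode).
E°cell = E°cat − E°an = −0.350 − (−0.735) = +0.385 V; n = 3.
Balancing gives In³⁺(aq) + Cr(s) → In(s) + Cr³⁺(aq); hence Q = [Cr³⁺(aq)] / [In³⁺(aq)] = 0.279 (log Q = −0.554).
By the Nernst equation, E = +0.385 − (0.0592/3)·(−0.554) = +0.40 V.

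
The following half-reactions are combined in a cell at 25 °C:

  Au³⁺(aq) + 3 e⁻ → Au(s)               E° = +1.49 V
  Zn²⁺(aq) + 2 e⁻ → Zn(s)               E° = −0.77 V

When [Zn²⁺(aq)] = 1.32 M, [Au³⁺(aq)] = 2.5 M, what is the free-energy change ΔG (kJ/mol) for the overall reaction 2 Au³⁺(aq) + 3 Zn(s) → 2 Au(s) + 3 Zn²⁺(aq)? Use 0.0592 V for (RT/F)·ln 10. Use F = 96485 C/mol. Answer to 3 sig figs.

E°cell = +1.49 − (−0.77) = +2.26 V; the balanced reaction transfers n = 6 electrons.
Q = [Zn²⁺(aq)]^3 / [Au³⁺(aq)]^2 = 0.368, so log Q = −0.434 and E = +2.26 − (0.0592/6)(−0.434) = +2.2643 V.
Finally ΔG = −nFE = −(6)(96485 C/mol)(+2.2643 V) = −1310 kJ/mol.

−1310 kJ/mol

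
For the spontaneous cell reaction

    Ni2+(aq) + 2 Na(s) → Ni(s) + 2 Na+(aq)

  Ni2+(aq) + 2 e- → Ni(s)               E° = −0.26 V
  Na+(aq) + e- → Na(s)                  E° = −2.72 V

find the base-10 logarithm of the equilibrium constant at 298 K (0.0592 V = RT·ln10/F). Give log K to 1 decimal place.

The Ni²⁺/Ni couple is reduced (cathode); E°cell = −0.26 − (−2.72) = +2.46 V with n = 2.
At equilibrium E = 0, so log K = nE°cell / 0.0592 = (2)(+2.46) / 0.0592 = 83.1.

log K = 83.1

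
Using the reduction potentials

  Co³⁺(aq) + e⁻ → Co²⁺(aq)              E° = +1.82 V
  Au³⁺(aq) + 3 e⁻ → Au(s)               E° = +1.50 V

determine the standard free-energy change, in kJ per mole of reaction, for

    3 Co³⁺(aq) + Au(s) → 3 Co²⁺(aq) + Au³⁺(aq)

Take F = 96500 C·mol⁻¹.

In the reaction as written Co³⁺(aq) is reduced, so the Co³⁺/Co²⁺ couple is the cathode and Au³⁺/Au is the anode.
E°cell = +1.82 − (+1.50) = +0.32 V; balancing electrons gives n = 3.
ΔG° = −nFE°cell = −(3)(96500)(+0.32) J/mol = −92.6 kJ/mol.

−92.6 kJ/mol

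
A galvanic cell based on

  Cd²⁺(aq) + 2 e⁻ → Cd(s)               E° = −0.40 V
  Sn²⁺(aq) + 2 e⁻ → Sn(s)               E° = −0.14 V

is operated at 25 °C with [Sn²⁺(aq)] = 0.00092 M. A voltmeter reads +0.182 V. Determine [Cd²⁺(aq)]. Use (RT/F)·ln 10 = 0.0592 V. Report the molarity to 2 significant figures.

0.40 M

Sn²⁺/Sn is the cathode (higher E°); E°cell = −0.14 − (−0.40) = +0.26 V with n = 2.
Rearranging E = E° − (0.0592/n)·log Q gives log Q = 2(+0.26 − (+0.182))/0.0592 = 2.635.
The balanced reaction is Sn²⁺(aq) + Cd(s) → Sn(s) + Cd²⁺(aq), so Q = [Cd²⁺(aq)] / [Sn²⁺(aq)].
Isolating [Cd²⁺(aq)] in Q = 10^{2.635} yields log [Cd²⁺(aq)] = −0.401, i.e. 0.40 M.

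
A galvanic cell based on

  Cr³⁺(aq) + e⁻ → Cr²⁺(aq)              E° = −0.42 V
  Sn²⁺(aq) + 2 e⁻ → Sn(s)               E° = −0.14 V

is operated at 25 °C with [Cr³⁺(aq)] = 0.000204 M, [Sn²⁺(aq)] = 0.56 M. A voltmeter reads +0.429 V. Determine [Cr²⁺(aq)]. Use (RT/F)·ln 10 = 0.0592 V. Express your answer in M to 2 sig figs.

0.090 M

Sn²⁺/Sn is the cathode (higher E°); E°cell = −0.14 − (−0.42) = +0.28 V with n = 2.
Rearranging E = E° − (0.0592/n)·log Q gives log Q = 2(+0.28 − (+0.429))/0.0592 = −5.034.
The balanced reaction is Sn²⁺(aq) + 2 Cr²⁺(aq) → Sn(s) + 2 Cr³⁺(aq), so Q = [Cr³⁺(aq)]^2 / ([Sn²⁺(aq)]·[Cr²⁺(aq)]^2).
Substituting the known concentrations and solving, log [Cr²⁺(aq)] = −1.047 and [Cr²⁺(aq)] = 0.090 M.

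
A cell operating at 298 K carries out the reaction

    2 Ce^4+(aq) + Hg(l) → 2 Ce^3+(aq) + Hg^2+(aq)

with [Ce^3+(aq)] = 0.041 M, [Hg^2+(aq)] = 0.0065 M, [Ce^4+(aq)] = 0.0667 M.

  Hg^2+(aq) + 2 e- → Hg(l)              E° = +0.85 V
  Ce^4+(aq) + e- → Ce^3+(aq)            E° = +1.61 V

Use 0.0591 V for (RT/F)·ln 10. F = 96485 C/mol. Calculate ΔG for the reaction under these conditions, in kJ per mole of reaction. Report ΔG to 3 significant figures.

−162 kJ/mol

E°cell = +1.61 − (+0.85) = +0.76 V; the balanced reaction transfers n = 2 electrons.
Here Q = ([Ce^3+(aq)]^2·[Hg^2+(aq)]) / [Ce^4+(aq)]^2 = 0.00246 (log Q = −2.610), giving E = +0.76 − (0.0591/2)·(−2.610) = +0.8371 V.
Finally ΔG = −nFE = −(2)(96485 C/mol)(+0.8371 V) = −162 kJ/mol.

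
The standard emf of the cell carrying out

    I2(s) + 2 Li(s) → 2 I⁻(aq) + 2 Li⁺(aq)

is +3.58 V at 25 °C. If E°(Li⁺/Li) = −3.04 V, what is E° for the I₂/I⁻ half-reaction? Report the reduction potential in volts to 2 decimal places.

In the reaction as written the I₂/I⁻ couple is reduced (cathode) and Li⁺/Li is oxidized (anode), so E°cell = E°(I₂/I⁻) − E°(Li⁺/Li).
E°(I₂/I⁻) = E°cell + E°(anode) = +3.58 + (−3.04) = +0.54 V.

+0.54 V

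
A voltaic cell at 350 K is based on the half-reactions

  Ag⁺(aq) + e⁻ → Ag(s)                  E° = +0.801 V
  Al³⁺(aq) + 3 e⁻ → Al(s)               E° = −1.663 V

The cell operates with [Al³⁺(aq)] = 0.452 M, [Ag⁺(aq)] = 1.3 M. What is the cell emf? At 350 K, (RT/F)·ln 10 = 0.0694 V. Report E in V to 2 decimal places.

+2.48 V

Ag⁺/Ag is reduced (cathode, E° = +0.801 V) and Al³⁺/Al is oxidized (anode).
The standard potential is +0.801 − (−1.663) = +2.464 V and the balanced reaction transfers n = 3 electrons.
Balancing gives 3 Ag⁺(aq) + Al(s) → 3 Ag(s) + Al³⁺(aq); hence Q = [Al³⁺(aq)] / [Ag⁺(aq)]^3 = 0.206 (log Q = −0.687).
Applying E = E° − (RT ln10/nF)·log Q gives +2.464 − (0.0694/3)(−0.687) = +2.48 V.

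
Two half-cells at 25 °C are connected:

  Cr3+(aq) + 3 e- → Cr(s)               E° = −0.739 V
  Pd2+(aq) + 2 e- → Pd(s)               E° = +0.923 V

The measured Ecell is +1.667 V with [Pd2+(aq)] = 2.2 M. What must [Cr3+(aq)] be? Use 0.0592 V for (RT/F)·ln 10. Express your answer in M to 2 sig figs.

1.8 M

With Pd²⁺/Pd at the cathode and Cr³⁺/Cr at the anode, E°cell = +0.923 − (−0.739) = +1.662 V (n = 6).
Rearranging E = E° − (0.0592/n)·log Q gives log Q = 6(+1.662 − (+1.667))/0.0592 = −0.507.
The balanced reaction is 3 Pd2+(aq) + 2 Cr(s) → 3 Pd(s) + 2 Cr3+(aq), so Q = [Cr3+(aq)]^2 / [Pd2+(aq)]^3.
Substituting the known concentrations and solving, log [Cr3+(aq)] = 0.260 and [Cr3+(aq)] = 1.8 M.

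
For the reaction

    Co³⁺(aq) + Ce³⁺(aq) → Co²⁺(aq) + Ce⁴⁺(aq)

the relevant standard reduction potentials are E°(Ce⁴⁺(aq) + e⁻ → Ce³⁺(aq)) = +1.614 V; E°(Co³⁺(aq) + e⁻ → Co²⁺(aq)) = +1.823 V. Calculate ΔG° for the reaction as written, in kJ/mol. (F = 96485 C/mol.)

−20.2 kJ/mol

In the reaction as written Co³⁺(aq) is reduced, so the Co³⁺/Co²⁺ couple is the cathode and Ce⁴⁺/Ce³⁺ is the anode.
E°cell = +1.823 − (+1.614) = +0.209 V; balancing electrons gives n = 1.
ΔG° = −nFE°cell = −(1)(96485)(+0.209) J/mol = −20.2 kJ/mol.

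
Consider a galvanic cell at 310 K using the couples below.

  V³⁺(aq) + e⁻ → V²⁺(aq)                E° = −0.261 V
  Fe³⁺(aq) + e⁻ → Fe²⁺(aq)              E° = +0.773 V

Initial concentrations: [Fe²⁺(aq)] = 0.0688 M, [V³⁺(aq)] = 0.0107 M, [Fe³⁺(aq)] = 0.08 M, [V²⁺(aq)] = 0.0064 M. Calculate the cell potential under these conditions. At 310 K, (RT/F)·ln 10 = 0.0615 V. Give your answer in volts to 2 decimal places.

+1.02 V

Since E°(Fe³⁺/Fe²⁺) > E°(V³⁺/V²⁺), Fe³⁺/Fe²⁺ serves as the cathode.
The standard potential is +0.773 − (−0.261) = +1.034 V and the balanced reaction transfers n = 1 electron.
For the overall reaction Fe³⁺(aq) + V²⁺(aq) → Fe²⁺(aq) + V³⁺(aq), Q = ([Fe²⁺(aq)]·[V³⁺(aq)]) / ([Fe³⁺(aq)]·[V²⁺(aq)]) = 1.44, giving log Q = 0.158.
By the Nernst equation, E = +1.034 − (0.0615/1)·(0.158) = +1.02 V.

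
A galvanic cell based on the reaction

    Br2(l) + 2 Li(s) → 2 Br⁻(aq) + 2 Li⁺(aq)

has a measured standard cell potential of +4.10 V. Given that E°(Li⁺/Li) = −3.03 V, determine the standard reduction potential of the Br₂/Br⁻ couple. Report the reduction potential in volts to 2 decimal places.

+1.07 V

In the reaction as written the Br₂/Br⁻ couple is reduced (cathode) and Li⁺/Li is oxidized (anode), so E°cell = E°(Br₂/Br⁻) − E°(Li⁺/Li).
E°(Br₂/Br⁻) = E°cell + E°(anode) = +4.10 + (−3.03) = +1.07 V.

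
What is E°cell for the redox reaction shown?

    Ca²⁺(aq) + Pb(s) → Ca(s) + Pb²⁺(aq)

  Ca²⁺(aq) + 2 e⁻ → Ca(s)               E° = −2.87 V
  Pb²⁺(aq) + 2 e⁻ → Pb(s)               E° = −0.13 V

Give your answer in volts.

−2.74 V

Ca²⁺(aq) gains electrons, so the Ca²⁺/Ca couple is the cathode; the Pb²⁺/Pb couple is the anode.
E°cell = E°(cathode) − E°(anode) = −2.87 − (−0.13) = −2.74 V.
The negative E°cell means the reaction is non-spontaneous in the direction written.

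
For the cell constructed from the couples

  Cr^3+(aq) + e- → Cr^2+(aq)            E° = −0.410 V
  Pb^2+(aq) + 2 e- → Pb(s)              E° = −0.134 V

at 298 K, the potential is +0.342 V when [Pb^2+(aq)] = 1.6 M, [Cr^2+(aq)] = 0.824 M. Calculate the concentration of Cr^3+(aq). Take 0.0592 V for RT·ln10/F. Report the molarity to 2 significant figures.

0.080 M

Pb²⁺/Pb is the cathode (higher E°); E°cell = −0.134 − (−0.410) = +0.276 V with n = 2.
Rearranging E = E° − (0.0592/n)·log Q gives log Q = 2(+0.276 − (+0.342))/0.0592 = −2.230.
For Pb^2+(aq) + 2 Cr^2+(aq) → Pb(s) + 2 Cr^3+(aq), the reaction quotient is Q = [Cr^3+(aq)]^2 / ([Pb^2+(aq)]·[Cr^2+(aq)]^2).
Isolating [Cr^3+(aq)] in Q = 10^{−2.230} yields log [Cr^3+(aq)] = −1.097, i.e. 0.080 M.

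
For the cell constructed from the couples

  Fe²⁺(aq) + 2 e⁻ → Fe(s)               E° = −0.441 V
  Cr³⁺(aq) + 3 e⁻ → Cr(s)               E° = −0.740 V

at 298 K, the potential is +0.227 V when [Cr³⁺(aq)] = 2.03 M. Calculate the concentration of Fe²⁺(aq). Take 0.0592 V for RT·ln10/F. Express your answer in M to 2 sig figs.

Fe²⁺/Fe is the cathode (higher E°); E°cell = −0.441 − (−0.740) = +0.299 V with n = 6.
From the Nernst equation, log Q = n(E° − E)/0.0592 = 6·(+0.299 − (+0.227))/0.0592 = 7.297.
The balanced reaction is 3 Fe²⁺(aq) + 2 Cr(s) → 3 Fe(s) + 2 Cr³⁺(aq), so Q = [Cr³⁺(aq)]^2 / [Fe²⁺(aq)]^3.
Isolating [Fe²⁺(aq)] in Q = 10^{7.297} yields log [Fe²⁺(aq)] = −2.227, i.e. 0.0059 M.

0.0059 M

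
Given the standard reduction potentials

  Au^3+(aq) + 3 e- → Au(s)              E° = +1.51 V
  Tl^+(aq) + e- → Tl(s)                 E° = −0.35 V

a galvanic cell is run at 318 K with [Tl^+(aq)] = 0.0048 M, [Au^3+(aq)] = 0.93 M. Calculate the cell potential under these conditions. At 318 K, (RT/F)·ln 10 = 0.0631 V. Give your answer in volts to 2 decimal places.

+2.01 V

Au³⁺/Au is reduced (cathode, E° = +1.51 V) and Tl⁺/Tl is oxidized (anode).
The standard potential is +1.51 − (−0.35) = +1.86 V and the balanced reaction transfers n = 3 electrons.
The balanced reaction is Au^3+(aq) + 3 Tl(s) → Au(s) + 3 Tl^+(aq), so Q = [Tl^+(aq)]^3 / [Au^3+(aq)] = 1.19×10^−7 and log Q = −6.925.
By the Nernst equation, E = +1.86 − (0.0631/3)·(−6.925) = +2.01 V.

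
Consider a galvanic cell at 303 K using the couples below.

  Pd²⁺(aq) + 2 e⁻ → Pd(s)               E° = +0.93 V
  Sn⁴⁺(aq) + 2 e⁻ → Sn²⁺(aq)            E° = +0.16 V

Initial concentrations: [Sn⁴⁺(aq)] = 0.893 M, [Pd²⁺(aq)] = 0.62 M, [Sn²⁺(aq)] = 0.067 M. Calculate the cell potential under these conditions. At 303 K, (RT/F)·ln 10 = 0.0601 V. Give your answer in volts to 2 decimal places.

+0.73 V

The Pd²⁺/Pd couple has the more positive E°, so it is the cathode; Sn⁴⁺/Sn²⁺ is the anode.
E°cell = +0.93 − (+0.16) = +0.77 V, with n = 2 electrons transferred.
The balanced reaction is Pd²⁺(aq) + Sn²⁺(aq) → Pd(s) + Sn⁴⁺(aq), so Q = [Sn⁴⁺(aq)] / ([Pd²⁺(aq)]·[Sn²⁺(aq)]) = 21.5 and log Q = 1.332.
E = E° − (0.0601/n)·log Q = +0.77 − (0.0601/2)(1.332) = +0.73 V.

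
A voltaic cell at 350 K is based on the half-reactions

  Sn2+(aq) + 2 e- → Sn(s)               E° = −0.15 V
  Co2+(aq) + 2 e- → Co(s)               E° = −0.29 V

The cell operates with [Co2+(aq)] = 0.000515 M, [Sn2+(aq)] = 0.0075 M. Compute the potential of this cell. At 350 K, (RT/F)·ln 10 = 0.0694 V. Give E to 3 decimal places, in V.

Since E°(Sn²⁺/Sn) > E°(Co²⁺/Co), Sn²⁺/Sn serves as the cathode.
E°cell = −0.15 − (−0.29) = +0.14 V, with n = 2 electrons transferred.
For the overall reaction Sn2+(aq) + Co(s) → Sn(s) + Co2+(aq), Q = [Co2+(aq)] / [Sn2+(aq)] = 0.0687, giving log Q = −1.163.
Applying E = E° − (RT ln10/nF)·log Q gives +0.14 − (0.0694/2)(−1.163) = +0.180 V.

+0.180 V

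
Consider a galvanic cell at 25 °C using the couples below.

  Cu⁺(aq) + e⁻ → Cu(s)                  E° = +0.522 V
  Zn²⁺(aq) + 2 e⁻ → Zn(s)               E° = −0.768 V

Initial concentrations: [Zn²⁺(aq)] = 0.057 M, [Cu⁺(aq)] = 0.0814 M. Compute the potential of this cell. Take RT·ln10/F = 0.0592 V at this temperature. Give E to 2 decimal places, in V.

The Cu⁺/Cu couple has the more positive E°, so it is the cathode; Zn²⁺/Zn is the anode.
E°cell = +0.522 − (−0.768) = +1.290 V, with n = 2 electrons transferred.
For the overall reaction 2 Cu⁺(aq) + Zn(s) → 2 Cu(s) + Zn²⁺(aq), Q = [Zn²⁺(aq)] / [Cu⁺(aq)]^2 = 8.6, giving log Q = 0.935.
Applying E = E° − (RT ln10/nF)·log Q gives +1.290 − (0.0592/2)(0.935) = +1.26 V.

+1.26 V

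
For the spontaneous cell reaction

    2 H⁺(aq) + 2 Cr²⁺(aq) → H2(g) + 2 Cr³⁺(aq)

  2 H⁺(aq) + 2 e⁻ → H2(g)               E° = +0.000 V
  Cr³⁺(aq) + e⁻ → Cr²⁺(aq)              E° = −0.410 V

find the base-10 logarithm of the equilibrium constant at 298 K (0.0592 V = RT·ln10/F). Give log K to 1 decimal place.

The 2H⁺/H₂ couple is reduced (cathode); E°cell = +0.000 − (−0.410) = +0.410 V with n = 2.
At equilibrium E = 0, so log K = nE°cell / 0.0592 = (2)(+0.410) / 0.0592 = 13.9.

log K = 13.9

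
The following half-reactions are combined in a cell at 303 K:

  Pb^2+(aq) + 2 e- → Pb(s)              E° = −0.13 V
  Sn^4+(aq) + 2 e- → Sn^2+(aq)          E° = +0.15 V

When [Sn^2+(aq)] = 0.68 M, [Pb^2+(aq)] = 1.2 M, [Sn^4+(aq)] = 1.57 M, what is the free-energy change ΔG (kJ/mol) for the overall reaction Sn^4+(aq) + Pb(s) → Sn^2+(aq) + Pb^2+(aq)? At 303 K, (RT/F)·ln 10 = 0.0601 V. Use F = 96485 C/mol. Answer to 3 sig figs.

E°cell = +0.15 − (−0.13) = +0.28 V; the balanced reaction transfers n = 2 electrons.
Here Q = ([Sn^2+(aq)]·[Pb^2+(aq)]) / [Sn^4+(aq)] = 0.52 (log Q = −0.284), giving E = +0.28 − (0.0601/2)·(−0.284) = +0.2885 V.
Then ΔG = −nFE = −2 × 96485 × +0.2885 J/mol = −55.7 kJ/mol.

−55.7 kJ/mol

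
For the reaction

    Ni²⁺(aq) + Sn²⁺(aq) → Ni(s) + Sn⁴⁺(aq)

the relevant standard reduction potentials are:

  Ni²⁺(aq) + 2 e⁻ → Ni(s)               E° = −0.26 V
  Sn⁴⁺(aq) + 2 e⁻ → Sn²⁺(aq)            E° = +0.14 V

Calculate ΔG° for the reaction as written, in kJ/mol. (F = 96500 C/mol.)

In the reaction as written Ni²⁺(aq) is reduced, so the Ni²⁺/Ni couple is the cathode and Sn⁴⁺/Sn²⁺ is the anode.
E°cell = −0.26 − (+0.14) = −0.40 V; balancing electrons gives n = 2.
ΔG° = −nFE°cell = −(2)(96500)(−0.40) J/mol = +77.2 kJ/mol.

+77.2 kJ/mol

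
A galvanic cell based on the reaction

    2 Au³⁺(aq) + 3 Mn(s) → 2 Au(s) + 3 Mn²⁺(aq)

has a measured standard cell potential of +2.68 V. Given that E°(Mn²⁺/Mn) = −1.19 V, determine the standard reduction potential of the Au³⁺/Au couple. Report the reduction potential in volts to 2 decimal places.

+1.49 V

In the reaction as written the Au³⁺/Au couple is reduced (cathode) and Mn²⁺/Mn is oxidized (anode), so E°cell = E°(Au³⁺/Au) − E°(Mn²⁺/Mn).
E°(Au³⁺/Au) = E°cell + E°(anode) = +2.68 + (−1.19) = +1.49 V.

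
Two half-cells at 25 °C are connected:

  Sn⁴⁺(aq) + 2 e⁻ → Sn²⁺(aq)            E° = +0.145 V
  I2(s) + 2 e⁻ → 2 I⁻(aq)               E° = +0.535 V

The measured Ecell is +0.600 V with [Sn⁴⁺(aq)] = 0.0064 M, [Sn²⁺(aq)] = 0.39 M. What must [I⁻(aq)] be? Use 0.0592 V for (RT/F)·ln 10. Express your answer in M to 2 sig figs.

With I₂/I⁻ at the cathode and Sn⁴⁺/Sn²⁺ at the anode, E°cell = +0.535 − (+0.145) = +0.390 V (n = 2).
Since E = E° − (0.0592/n)·log Q, log Q = n(E° − E)/0.0592 = −7.095.
For I2(s) + Sn²⁺(aq) → 2 I⁻(aq) + Sn⁴⁺(aq), the reaction quotient is Q = ([I⁻(aq)]^2·[Sn⁴⁺(aq)]) / [Sn²⁺(aq)].
Substituting the known concentrations and solving, log [I⁻(aq)] = −2.655 and [I⁻(aq)] = 0.0022 M.

0.0022 M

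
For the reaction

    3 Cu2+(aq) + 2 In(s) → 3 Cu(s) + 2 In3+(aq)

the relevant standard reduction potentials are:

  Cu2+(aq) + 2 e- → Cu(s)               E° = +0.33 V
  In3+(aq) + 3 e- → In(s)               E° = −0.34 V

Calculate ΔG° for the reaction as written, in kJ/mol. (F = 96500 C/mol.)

In the reaction as written Cu2+(aq) is reduced, so the Cu²⁺/Cu couple is the cathode and In³⁺/In is the anode.
E°cell = +0.33 − (−0.34) = +0.67 V; balancing electrons gives n = 6.
ΔG° = −nFE°cell = −(6)(96500)(+0.67) J/mol = −388 kJ/mol.

−388 kJ/mol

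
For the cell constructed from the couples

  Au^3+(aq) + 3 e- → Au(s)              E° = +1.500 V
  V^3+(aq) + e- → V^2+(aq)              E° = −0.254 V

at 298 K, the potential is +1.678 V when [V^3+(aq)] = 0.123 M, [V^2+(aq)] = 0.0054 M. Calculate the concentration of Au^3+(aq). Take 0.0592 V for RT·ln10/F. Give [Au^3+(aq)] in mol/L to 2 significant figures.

1.7 M

Au³⁺/Au is the cathode (higher E°); E°cell = +1.500 − (−0.254) = +1.754 V with n = 3.
Rearranging E = E° − (0.0592/n)·log Q gives log Q = 3(+1.754 − (+1.678))/0.0592 = 3.851.
The balanced reaction is Au^3+(aq) + 3 V^2+(aq) → Au(s) + 3 V^3+(aq), so Q = [V^3+(aq)]^3 / ([Au^3+(aq)]·[V^2+(aq)]^3).
Solving for the unknown gives log [Au^3+(aq)] = 0.222, so [Au^3+(aq)] ≈ 1.7 M.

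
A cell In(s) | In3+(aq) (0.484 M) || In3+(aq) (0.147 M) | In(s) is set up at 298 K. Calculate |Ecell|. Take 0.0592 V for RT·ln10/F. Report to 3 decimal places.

For a concentration cell E°cell = 0, since both electrodes use the same couple.
The compartment with the higher In3+(aq) concentration (0.484 M) acts as the cathode; ions are reduced there and produced at the dilute (0.147 M) anode.
With n = 3, Ecell = −(0.0592/3)·log([dilute]/[conc]) = −(0.0592/3)·log(0.147/0.484) = +0.010 V.

0.010 V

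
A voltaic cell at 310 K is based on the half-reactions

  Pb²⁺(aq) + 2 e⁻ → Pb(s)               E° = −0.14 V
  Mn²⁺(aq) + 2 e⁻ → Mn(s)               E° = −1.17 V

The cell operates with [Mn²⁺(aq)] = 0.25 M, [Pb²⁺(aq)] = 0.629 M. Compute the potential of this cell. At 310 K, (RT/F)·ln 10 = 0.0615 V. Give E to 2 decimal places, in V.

+1.04 V

Since E°(Pb²⁺/Pb) > E°(Mn²⁺/Mn), Pb²⁺/Pb serves as the cathode.
E°cell = −0.14 − (−1.17) = +1.03 V, with n = 2 electrons transferred.
The balanced reaction is Pb²⁺(aq) + Mn(s) → Pb(s) + Mn²⁺(aq), so Q = [Mn²⁺(aq)] / [Pb²⁺(aq)] = 0.397 and log Q = −0.401.
Applying E = E° − (RT ln10/nF)·log Q gives +1.03 − (0.0615/2)(−0.401) = +1.04 V.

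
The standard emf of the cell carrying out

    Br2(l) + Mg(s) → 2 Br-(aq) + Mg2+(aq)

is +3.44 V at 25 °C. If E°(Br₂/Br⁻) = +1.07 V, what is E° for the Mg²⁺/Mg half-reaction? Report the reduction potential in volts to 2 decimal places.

−2.37 V

In the reaction as written the Br₂/Br⁻ couple is reduced (cathode) and Mg²⁺/Mg is oxidized (anode), so E°cell = E°(Br₂/Br⁻) − E°(Mg²⁺/Mg).
E°(Mg²⁺/Mg) = E°(cathode) − E°cell = +1.07 − (+3.44) = −2.37 V.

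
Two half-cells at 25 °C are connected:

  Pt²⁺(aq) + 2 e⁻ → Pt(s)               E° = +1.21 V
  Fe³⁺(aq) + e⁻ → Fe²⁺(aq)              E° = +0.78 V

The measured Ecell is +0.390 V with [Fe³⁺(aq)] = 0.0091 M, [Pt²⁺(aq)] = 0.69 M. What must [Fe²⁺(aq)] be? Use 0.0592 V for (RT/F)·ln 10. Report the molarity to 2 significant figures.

Pt²⁺/Pt is the cathode (higher E°); E°cell = +1.21 − (+0.78) = +0.43 V with n = 2.
From the Nernst equation, log Q = n(E° − E)/0.0592 = 2·(+0.43 − (+0.390))/0.0592 = 1.351.
Balancing electrons gives Pt²⁺(aq) + 2 Fe²⁺(aq) → Pt(s) + 2 Fe³⁺(aq); thus Q = [Fe³⁺(aq)]^2 / ([Pt²⁺(aq)]·[Fe²⁺(aq)]^2).
Solving for the unknown gives log [Fe²⁺(aq)] = −2.636, so [Fe²⁺(aq)] ≈ 0.0023 M.

0.0023 M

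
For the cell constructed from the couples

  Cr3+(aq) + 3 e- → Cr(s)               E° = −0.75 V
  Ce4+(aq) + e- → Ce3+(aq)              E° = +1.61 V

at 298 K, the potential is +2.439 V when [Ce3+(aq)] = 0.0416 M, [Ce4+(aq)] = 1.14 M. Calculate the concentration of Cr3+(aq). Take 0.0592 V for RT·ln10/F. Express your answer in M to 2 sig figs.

The Ce⁴⁺/Ce³⁺ couple has the larger reduction potential, so it is the cathode: E°cell = +1.61 − (−0.75) = +2.36 V and n = 3.
Since E = E° − (0.0592/n)·log Q, log Q = n(E° − E)/0.0592 = −4.003.
Balancing electrons gives 3 Ce4+(aq) + Cr(s) → 3 Ce3+(aq) + Cr3+(aq); thus Q = ([Ce3+(aq)]^3·[Cr3+(aq)]) / [Ce4+(aq)]^3.
Solving for the unknown gives log [Cr3+(aq)] = 0.310, so [Cr3+(aq)] ≈ 2.0 M.

2.0 M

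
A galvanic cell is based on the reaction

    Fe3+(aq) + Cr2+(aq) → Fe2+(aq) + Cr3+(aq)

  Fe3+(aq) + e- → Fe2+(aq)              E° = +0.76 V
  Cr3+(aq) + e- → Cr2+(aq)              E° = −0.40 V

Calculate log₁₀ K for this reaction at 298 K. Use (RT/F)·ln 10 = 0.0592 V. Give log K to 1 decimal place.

The Fe³⁺/Fe²⁺ couple is reduced (cathode); E°cell = +0.76 − (−0.40) = +1.16 V with n = 1.
At equilibrium E = 0, so log K = nE°cell / 0.0592 = (1)(+1.16) / 0.0592 = 19.6.

log K = 19.6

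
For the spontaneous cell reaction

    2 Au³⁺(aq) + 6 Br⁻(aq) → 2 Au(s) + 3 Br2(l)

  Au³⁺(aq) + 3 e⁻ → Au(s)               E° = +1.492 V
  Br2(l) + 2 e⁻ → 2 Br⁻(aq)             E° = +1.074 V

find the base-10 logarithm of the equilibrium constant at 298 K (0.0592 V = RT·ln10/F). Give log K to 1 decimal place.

log K = 42.4

The Au³⁺/Au couple is reduced (cathode); E°cell = +1.492 − (+1.074) = +0.418 V with n = 6.
At equilibrium E = 0, so log K = nE°cell / 0.0592 = (6)(+0.418) / 0.0592 = 42.4.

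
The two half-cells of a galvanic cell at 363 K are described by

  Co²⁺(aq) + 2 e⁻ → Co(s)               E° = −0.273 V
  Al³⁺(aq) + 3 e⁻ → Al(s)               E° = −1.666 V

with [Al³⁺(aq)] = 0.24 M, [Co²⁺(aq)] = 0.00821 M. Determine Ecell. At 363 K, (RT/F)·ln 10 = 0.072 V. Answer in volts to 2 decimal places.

Since E°(Co²⁺/Co) > E°(Al³⁺/Al), Co²⁺/Co serves as the cathode.
The standard potential is −0.273 − (−1.666) = +1.393 V and the balanced reaction transfers n = 6 electrons.
Balancing gives 3 Co²⁺(aq) + 2 Al(s) → 3 Co(s) + 2 Al³⁺(aq); hence Q = [Al³⁺(aq)]^2 / [Co²⁺(aq)]^3 = 1.04×10^5 (log Q = 5.017).
Applying E = E° − (RT ln10/nF)·log Q gives +1.393 − (0.072/6)(5.017) = +1.33 V.

+1.33 V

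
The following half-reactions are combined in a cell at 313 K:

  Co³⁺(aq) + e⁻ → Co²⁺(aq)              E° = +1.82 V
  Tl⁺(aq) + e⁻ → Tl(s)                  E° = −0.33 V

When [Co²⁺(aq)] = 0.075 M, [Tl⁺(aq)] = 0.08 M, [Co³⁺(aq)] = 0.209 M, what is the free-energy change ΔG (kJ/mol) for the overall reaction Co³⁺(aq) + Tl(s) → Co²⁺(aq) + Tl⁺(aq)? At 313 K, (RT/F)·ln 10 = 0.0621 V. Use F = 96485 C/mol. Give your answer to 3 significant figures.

The standard cell potential is +1.82 − (−0.33) = +2.15 V, with n = 1 electron in the balanced equation.
Here Q = ([Co²⁺(aq)]·[Tl⁺(aq)]) / [Co³⁺(aq)] = 0.0287 (log Q = −1.542), giving E = +2.15 − (0.0621/1)·(−1.542) = +2.2458 V.
Then ΔG = −nFE = −1 × 96485 × +2.2458 J/mol = −217 kJ/mol.

−217 kJ/mol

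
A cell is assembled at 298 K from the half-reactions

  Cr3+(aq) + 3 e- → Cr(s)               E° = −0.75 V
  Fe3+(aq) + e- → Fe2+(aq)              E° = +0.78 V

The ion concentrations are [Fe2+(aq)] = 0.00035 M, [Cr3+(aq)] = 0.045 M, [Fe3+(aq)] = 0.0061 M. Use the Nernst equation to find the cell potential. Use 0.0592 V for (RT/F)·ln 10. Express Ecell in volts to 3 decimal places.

Fe³⁺/Fe²⁺ is reduced (cathode, E° = +0.78 V) and Cr³⁺/Cr is oxidized (anode).
E°cell = E°cat − E°an = +0.78 − (−0.75) = +1.53 V; n = 3.
Balancing gives 3 Fe3+(aq) + Cr(s) → 3 Fe2+(aq) + Cr3+(aq); hence Q = ([Fe2+(aq)]^3·[Cr3+(aq)]) / [Fe3+(aq)]^3 = 8.5×10^−6 (log Q = −5.071).
Applying E = E° − (RT ln10/nF)·log Q gives +1.53 − (0.0592/3)(−5.071) = +1.630 V.

+1.630 V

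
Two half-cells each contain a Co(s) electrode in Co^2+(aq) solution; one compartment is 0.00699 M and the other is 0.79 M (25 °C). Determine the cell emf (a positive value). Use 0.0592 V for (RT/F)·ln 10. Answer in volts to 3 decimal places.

For a concentration cell E°cell = 0, since both electrodes use the same couple.
The compartment with the higher Co^2+(aq) concentration (0.79 M) acts as the cathode; ions are reduced there and produced at the dilute (0.00699 M) anode.
With n = 2, Ecell = −(0.0592/2)·log([dilute]/[conc]) = −(0.0592/2)·log(0.00699/0.79) = +0.061 V.

0.061 V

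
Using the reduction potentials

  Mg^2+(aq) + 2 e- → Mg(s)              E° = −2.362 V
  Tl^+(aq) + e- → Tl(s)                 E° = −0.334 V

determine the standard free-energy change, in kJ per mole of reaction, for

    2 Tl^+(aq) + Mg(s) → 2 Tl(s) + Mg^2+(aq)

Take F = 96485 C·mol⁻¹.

−391 kJ/mol

In the reaction as written Tl^+(aq) is reduced, so the Tl⁺/Tl couple is the cathode and Mg²⁺/Mg is the anode.
E°cell = −0.334 − (−2.362) = +2.028 V; balancing electrons gives n = 2.
ΔG° = −nFE°cell = −(2)(96485)(+2.028) J/mol = −391 kJ/mol.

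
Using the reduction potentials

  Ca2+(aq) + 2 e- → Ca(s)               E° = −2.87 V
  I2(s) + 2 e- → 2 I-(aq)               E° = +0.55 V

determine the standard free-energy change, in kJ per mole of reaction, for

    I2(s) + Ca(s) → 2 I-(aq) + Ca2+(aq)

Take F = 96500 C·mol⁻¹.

−660 kJ/mol

In the reaction as written I2(s) is reduced, so the I₂/I⁻ couple is the cathode and Ca²⁺/Ca is the anode.
E°cell = +0.55 − (−2.87) = +3.42 V; balancing electrons gives n = 2.
ΔG° = −nFE°cell = −(2)(96500)(+3.42) J/mol = −660 kJ/mol.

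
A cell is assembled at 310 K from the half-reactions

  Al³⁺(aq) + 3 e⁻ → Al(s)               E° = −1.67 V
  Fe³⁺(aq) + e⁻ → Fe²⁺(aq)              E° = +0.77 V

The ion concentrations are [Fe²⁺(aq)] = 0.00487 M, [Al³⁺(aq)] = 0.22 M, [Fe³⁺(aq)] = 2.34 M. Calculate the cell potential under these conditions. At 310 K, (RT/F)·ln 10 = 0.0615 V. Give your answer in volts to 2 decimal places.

+2.62 V

Fe³⁺/Fe²⁺ is reduced (cathode, E° = +0.77 V) and Al³⁺/Al is oxidized (anode).
E°cell = E°cat − E°an = +0.77 − (−1.67) = +2.44 V; n = 3.
For the overall reaction 3 Fe³⁺(aq) + Al(s) → 3 Fe²⁺(aq) + Al³⁺(aq), Q = ([Fe²⁺(aq)]^3·[Al³⁺(aq)]) / [Fe³⁺(aq)]^3 = 1.98×10^−9, giving log Q = −8.703.
Applying E = E° − (RT ln10/nF)·log Q gives +2.44 − (0.0615/3)(−8.703) = +2.62 V.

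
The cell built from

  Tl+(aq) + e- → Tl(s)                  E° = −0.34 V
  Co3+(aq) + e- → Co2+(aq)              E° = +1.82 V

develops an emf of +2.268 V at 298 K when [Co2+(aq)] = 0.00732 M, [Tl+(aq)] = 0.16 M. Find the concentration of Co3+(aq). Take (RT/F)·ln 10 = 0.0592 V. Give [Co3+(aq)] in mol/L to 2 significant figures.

0.078 M

Co³⁺/Co²⁺ is the cathode (higher E°); E°cell = +1.82 − (−0.34) = +2.16 V with n = 1.
From the Nernst equation, log Q = n(E° − E)/0.0592 = 1·(+2.16 − (+2.268))/0.0592 = −1.824.
Balancing electrons gives Co3+(aq) + Tl(s) → Co2+(aq) + Tl+(aq); thus Q = ([Co2+(aq)]·[Tl+(aq)]) / [Co3+(aq)].
Substituting the known concentrations and solving, log [Co3+(aq)] = −1.107 and [Co3+(aq)] = 0.078 M.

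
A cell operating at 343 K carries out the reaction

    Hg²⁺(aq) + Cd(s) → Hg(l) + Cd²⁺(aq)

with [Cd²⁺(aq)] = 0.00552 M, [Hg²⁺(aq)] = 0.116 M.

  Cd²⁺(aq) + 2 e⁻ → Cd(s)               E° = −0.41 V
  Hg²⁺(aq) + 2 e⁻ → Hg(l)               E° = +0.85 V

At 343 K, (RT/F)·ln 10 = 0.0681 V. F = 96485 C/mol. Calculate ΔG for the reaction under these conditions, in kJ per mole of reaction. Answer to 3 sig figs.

−252 kJ/mol

E°cell = +0.85 − (−0.41) = +1.26 V; the balanced reaction transfers n = 2 electrons.
The reaction quotient is [Cd²⁺(aq)] / [Hg²⁺(aq)] = 0.0476; by Nernst, E = +1.26 − (0.0681/2)(−1.323) = +1.3050 V.
Then ΔG = −nFE = −2 × 96485 × +1.3050 J/mol = −252 kJ/mol.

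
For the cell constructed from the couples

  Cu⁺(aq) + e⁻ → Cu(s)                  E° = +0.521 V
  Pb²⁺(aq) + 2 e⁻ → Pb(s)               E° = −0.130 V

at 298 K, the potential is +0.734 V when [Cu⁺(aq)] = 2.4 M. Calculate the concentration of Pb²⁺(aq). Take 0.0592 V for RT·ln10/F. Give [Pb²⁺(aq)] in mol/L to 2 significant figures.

0.0090 M

The Cu⁺/Cu couple has the larger reduction potential, so it is the cathode: E°cell = +0.521 − (−0.130) = +0.651 V and n = 2.
Rearranging E = E° − (0.0592/n)·log Q gives log Q = 2(+0.651 − (+0.734))/0.0592 = −2.804.
For 2 Cu⁺(aq) + Pb(s) → 2 Cu(s) + Pb²⁺(aq), the reaction quotient is Q = [Pb²⁺(aq)] / [Cu⁺(aq)]^2.
Isolating [Pb²⁺(aq)] in Q = 10^{−2.804} yields log [Pb²⁺(aq)] = −2.044, i.e. 0.0090 M.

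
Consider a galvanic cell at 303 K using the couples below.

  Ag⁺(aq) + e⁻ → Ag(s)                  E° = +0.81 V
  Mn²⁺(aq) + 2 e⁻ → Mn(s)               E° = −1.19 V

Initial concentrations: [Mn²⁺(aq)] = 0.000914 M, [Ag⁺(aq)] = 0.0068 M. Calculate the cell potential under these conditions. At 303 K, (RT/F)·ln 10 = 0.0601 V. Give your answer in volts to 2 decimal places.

Since E°(Ag⁺/Ag) > E°(Mn²⁺/Mn), Ag⁺/Ag serves as the cathode.
The standard potential is +0.81 − (−1.19) = +2.00 V and the balanced reaction transfers n = 2 electrons.
For the overall reaction 2 Ag⁺(aq) + Mn(s) → 2 Ag(s) + Mn²⁺(aq), Q = [Mn²⁺(aq)] / [Ag⁺(aq)]^2 = 19.8, giving log Q = 1.296.
By the Nernst equation, E = +2.00 − (0.0601/2)·(1.296) = +1.96 V.

+1.96 V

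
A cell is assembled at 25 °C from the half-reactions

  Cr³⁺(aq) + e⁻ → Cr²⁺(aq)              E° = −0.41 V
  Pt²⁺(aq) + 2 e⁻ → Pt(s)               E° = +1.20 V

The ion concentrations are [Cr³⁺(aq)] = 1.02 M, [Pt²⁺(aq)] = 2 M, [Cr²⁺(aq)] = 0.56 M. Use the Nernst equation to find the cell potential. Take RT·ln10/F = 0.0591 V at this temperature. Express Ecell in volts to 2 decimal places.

Pt²⁺/Pt is reduced (cathode, E° = +1.20 V) and Cr³⁺/Cr²⁺ is oxidized (anode).
E°cell = E°cat − E°an = +1.20 − (−0.41) = +1.61 V; n = 2.
For the overall reaction Pt²⁺(aq) + 2 Cr²⁺(aq) → Pt(s) + 2 Cr³⁺(aq), Q = [Cr³⁺(aq)]^2 / ([Pt²⁺(aq)]·[Cr²⁺(aq)]^2) = 1.66, giving log Q = 0.220.
Applying E = E° − (RT ln10/nF)·log Q gives +1.61 − (0.0591/2)(0.220) = +1.60 V.

+1.60 V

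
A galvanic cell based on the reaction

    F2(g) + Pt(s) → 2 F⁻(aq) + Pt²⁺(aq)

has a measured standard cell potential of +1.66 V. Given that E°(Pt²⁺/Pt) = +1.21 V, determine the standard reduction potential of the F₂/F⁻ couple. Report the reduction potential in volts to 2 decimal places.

+2.87 V

In the reaction as written the F₂/F⁻ couple is reduced (cathode) and Pt²⁺/Pt is oxidized (anode), so E°cell = E°(F₂/F⁻) − E°(Pt²⁺/Pt).
E°(F₂/F⁻) = E°cell + E°(anode) = +1.66 + (+1.21) = +2.87 V.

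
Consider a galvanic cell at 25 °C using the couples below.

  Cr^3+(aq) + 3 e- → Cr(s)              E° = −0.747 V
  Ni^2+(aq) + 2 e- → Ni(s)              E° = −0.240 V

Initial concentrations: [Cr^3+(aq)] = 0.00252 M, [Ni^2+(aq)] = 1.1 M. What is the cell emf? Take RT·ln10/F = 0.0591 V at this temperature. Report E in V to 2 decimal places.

+0.56 V

The Ni²⁺/Ni couple has the more positive E°, so it is the cathode; Cr³⁺/Cr is the anode.
The standard potential is −0.240 − (−0.747) = +0.507 V and the balanced reaction transfers n = 6 electrons.
For the overall reaction 3 Ni^2+(aq) + 2 Cr(s) → 3 Ni(s) + 2 Cr^3+(aq), Q = [Cr^3+(aq)]^2 / [Ni^2+(aq)]^3 = 4.77×10^−6, giving log Q = −5.321.
Applying E = E° − (RT ln10/nF)·log Q gives +0.507 − (0.0591/6)(−5.321) = +0.56 V.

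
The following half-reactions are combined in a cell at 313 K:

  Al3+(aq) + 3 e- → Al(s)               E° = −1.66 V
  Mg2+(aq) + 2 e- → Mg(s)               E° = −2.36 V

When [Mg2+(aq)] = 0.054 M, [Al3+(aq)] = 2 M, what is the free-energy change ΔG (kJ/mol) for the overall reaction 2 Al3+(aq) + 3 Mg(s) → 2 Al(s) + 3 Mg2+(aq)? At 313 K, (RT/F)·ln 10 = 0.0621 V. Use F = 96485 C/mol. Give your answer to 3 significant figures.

−432 kJ/mol

The standard cell potential is −1.66 − (−2.36) = +0.70 V, with n = 6 electrons in the balanced equation.
Here Q = [Mg2+(aq)]^3 / [Al3+(aq)]^2 = 3.94×10^−5 (log Q = −4.405), giving E = +0.70 − (0.0621/6)·(−4.405) = +0.7456 V.
ΔG = −nFE = −(6)(96485)(+0.7456) J/mol = −432 kJ/mol.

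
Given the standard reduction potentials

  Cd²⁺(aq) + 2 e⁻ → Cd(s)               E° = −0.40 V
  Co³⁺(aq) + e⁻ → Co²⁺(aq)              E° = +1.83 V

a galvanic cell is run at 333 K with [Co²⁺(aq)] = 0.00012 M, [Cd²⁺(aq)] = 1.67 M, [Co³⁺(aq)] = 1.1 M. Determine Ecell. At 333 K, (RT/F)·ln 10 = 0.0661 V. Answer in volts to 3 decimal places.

+2.485 V

The Co³⁺/Co²⁺ couple has the more positive E°, so it is the cathode; Cd²⁺/Cd is the anode.
E°cell = +1.83 − (−0.40) = +2.23 V, with n = 2 electrons transferred.
The balanced reaction is 2 Co³⁺(aq) + Cd(s) → 2 Co²⁺(aq) + Cd²⁺(aq), so Q = ([Co²⁺(aq)]^2·[Cd²⁺(aq)]) / [Co³⁺(aq)]^2 = 1.99×10^−8 and log Q = −7.702.
By the Nernst equation, E = +2.23 − (0.0661/2)·(−7.702) = +2.485 V.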